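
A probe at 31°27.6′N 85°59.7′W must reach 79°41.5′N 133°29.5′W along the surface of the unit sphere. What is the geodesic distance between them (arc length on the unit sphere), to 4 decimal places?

0.9064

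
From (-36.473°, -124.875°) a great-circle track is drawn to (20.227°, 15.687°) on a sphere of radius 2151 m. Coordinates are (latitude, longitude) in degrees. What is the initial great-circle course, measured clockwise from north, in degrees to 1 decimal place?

104.4°

With φ₁ = -0.6366, φ₂ = 0.3530, Δλ = 2.4533 rad, the forward-azimuth formula gives
θ = atan2( sin Δλ cos φ₂ , cos φ₁ sin φ₂ − sin φ₁ cos φ₂ cos Δλ ) = atan2(0.5961, -0.1528) = 104.37°.
So the initial bearing is 104.4°.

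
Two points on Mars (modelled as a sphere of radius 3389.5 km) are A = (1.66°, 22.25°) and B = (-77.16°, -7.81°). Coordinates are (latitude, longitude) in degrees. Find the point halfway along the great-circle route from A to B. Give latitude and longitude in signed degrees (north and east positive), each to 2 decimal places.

The central angle between A and B is δ = 1.4060 rad.
With f = 0.5, the slerp weights are sin((1−f)δ)/sin δ = 0.6554 and sin(fδ)/sin δ = 0.6554.
Weighted sum of the unit vectors: (0.6554)·(0.9252,0.3785,0.0290) + (0.6554)·(0.2202,-0.0302,-0.9750) = (0.7506, 0.2283, -0.6200).
Converting back: φ = atan2(z, √(x²+y²)) = -38.32°, λ = atan2(y, x) = 16.91°.

-38.32°, 16.91°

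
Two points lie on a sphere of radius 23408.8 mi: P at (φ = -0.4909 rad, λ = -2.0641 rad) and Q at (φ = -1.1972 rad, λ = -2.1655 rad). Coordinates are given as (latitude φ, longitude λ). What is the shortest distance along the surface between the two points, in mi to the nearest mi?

16593 mi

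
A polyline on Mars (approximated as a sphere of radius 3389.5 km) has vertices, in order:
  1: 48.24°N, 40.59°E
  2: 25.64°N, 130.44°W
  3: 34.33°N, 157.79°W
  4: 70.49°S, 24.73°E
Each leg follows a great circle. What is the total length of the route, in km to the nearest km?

16247 km

Leg 1→2: central angle 1.8445 rad, distance 6252.0 km.
Leg 2→3: central angle 0.4387 rad, distance 1487.0 km.
Leg 3→4: central angle 2.5100 rad, distance 8507.7 km.
Total: 6252.0 + 1487.0 + 8507.7 ≈ 16247 km.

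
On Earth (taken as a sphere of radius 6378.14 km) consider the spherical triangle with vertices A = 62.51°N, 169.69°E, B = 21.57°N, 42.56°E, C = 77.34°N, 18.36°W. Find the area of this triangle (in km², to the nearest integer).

Side lengths (central angles): a = 1.0953, b = 0.6992, c = 1.5037 rad; semiperimeter s = 1.6491.
By l'Huilier's theorem, tan(E/4) = √[tan(s/2) tan((s−a)/2) tan((s−b)/2) tan((s−c)/2)], giving spherical excess E = 0.4275 rad.
Area = E·R² = 0.4275 × (6378.14)² ≈ 17392098 km².

17392098 km²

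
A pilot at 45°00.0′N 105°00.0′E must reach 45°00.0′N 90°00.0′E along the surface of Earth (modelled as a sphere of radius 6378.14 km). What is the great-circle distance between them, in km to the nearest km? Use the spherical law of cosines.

1179 km

In radians: φ₁ = 0.7854, φ₂ = 0.7854, Δλ = -15.000° = -0.2618 rad.
cos c = sin φ₁ sin φ₂ + cos φ₁ cos φ₂ cos Δλ = (0.7071)(0.7071) + (0.7071)(0.7071)(0.9659) = 0.98296,
so c = arccos(0.98296) = 0.18485 rad.
Distance = R·c = 6378.14 × 0.1849 ≈ 1179 km.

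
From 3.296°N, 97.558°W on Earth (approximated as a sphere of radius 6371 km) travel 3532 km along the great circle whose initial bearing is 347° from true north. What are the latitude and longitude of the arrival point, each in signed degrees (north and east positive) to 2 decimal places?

34.12°, -105.78°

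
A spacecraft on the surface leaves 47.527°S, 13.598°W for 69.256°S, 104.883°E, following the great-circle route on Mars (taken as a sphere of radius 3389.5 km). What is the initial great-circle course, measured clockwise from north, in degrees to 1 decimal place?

157.6°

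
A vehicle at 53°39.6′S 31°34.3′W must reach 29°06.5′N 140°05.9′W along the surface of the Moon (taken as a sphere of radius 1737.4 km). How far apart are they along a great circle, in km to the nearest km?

3754 km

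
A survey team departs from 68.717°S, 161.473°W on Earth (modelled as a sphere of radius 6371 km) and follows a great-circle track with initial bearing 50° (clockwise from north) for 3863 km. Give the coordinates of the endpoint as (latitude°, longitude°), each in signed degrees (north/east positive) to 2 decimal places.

-39.25°, -127.16°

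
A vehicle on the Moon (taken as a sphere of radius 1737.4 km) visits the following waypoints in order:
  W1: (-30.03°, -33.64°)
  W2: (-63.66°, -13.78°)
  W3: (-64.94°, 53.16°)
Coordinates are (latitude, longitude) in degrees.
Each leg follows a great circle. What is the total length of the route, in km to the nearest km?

Leg W1→W2: central angle 0.6270 rad, distance 1089.4 km.
Leg W2→W3: central angle 0.4834 rad, distance 839.8 km.
Total: 1089.4 + 839.8 ≈ 1929 km.

1929 km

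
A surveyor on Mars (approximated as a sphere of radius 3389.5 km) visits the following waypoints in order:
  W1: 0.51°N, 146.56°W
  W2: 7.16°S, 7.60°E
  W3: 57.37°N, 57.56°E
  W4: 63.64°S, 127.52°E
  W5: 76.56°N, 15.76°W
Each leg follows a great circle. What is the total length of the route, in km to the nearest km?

Leg W1→W2: central angle 2.6771 rad, distance 9074.2 km.
Leg W2→W3: central angle 1.3292 rad, distance 4505.5 km.
Leg W3→W4: central angle 2.3085 rad, distance 7824.5 km.
Leg W4→W5: central angle 2.8378 rad, distance 9618.7 km.
Total: 9074.2 + 4505.5 + 7824.5 + 9618.7 ≈ 31023 km.

31023 km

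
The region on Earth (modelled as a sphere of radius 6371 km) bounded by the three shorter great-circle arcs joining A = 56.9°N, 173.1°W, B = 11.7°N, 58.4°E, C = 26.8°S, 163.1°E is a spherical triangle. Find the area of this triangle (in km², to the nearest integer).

81763786 km²

Side lengths (central angles): a = 1.8894, b = 1.5025, c = 1.7345 rad; semiperimeter s = 2.5632.
By l'Huilier's theorem, tan(E/4) = √[tan(s/2) tan((s−a)/2) tan((s−b)/2) tan((s−c)/2)], giving spherical excess E = 2.0144 rad.
Area = E·R² = 2.0144 × (6371)² ≈ 81763786 km².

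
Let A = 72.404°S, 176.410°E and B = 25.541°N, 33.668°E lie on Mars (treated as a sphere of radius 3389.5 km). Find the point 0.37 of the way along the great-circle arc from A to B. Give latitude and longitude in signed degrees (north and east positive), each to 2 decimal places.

-53.21°, 56.50°

The central angle between A and B is δ = 2.2499 rad.
With f = 0.37, the slerp weights are sin((1−f)δ)/sin δ = 1.2700 and sin(fδ)/sin δ = 0.9504.
Weighted sum of the unit vectors: (1.2700)·(-0.3017,0.0189,-0.9532) + (0.9504)·(0.7509,0.5002,0.4312) = (0.3305, 0.4995, -0.8008).
Converting back: φ = atan2(z, √(x²+y²)) = -53.21°, λ = atan2(y, x) = 56.50°.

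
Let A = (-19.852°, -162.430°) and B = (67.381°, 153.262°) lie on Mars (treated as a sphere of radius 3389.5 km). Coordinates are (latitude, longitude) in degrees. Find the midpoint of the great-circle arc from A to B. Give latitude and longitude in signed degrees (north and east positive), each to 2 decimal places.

25.11°, -174.89°

Central angle δ = 1.6254 rad. Interpolating on the sphere with fraction f = 0.5:
P = [sin((1−f)δ)·A + sin(fδ)·B] / sin δ = 0.7272·A + 0.7272·B in Cartesian coordinates,
giving P = (-0.9019, -0.0806, 0.4243), i.e. latitude 25.11°, longitude -174.89°.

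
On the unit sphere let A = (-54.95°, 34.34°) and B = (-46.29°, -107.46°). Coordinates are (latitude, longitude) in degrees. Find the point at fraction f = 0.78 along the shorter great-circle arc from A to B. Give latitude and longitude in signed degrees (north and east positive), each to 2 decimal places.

-60.86°, -95.21°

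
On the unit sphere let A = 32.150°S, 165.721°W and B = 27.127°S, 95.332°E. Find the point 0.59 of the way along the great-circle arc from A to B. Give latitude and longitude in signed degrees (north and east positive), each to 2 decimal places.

-40.21°, 133.39°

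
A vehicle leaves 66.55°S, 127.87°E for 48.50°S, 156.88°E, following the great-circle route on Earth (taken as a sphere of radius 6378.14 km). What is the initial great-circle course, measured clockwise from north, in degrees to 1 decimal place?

54.0°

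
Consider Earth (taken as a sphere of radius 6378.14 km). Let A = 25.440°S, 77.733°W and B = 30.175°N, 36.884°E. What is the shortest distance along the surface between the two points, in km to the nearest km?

13665 km

Let φ₁ = -0.4440 rad, φ₂ = 0.5267 rad, and Δλ = 2.0004 rad.
Haversine: a = sin²(Δφ/2) + cos φ₁ cos φ₂ sin²(Δλ/2) = 0.2176 + (0.9030)(0.8645)(0.7083) = 0.77055.
Central angle c = 2·arcsin(√a) = 2.14255 rad.
Distance = R·c = 6378.14 × 2.1425 ≈ 13665 km.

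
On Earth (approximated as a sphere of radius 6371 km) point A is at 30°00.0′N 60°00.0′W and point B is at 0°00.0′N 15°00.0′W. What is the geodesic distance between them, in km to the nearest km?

In radians: φ₁ = 0.5236, φ₂ = 0.0000, Δλ = 45.000° = 0.7854 rad.
cos c = sin φ₁ sin φ₂ + cos φ₁ cos φ₂ cos Δλ = (0.5000)(0.0000) + (0.8660)(1.0000)(0.7071) = 0.61237,
so c = arccos(0.61237) = 0.91174 rad.
Distance = R·c = 6371 × 0.9117 ≈ 5809 km.

5809 km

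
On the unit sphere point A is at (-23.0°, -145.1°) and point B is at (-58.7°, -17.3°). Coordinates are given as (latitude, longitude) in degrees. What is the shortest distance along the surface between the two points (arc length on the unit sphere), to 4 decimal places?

1.5300

With latitudes φ₁ = -23.000°, φ₂ = -58.700° and longitude difference Δλ = 127.800°:
Haversine: a = sin²(Δφ/2) + cos φ₁ cos φ₂ sin²(Δλ/2) = 0.0940 + (0.9205)(0.5195)(0.8065) = 0.47962.
Central angle c = 2·arcsin(√a) = 1.53003 rad.
On the unit sphere the arc length equals the central angle: 1.5300.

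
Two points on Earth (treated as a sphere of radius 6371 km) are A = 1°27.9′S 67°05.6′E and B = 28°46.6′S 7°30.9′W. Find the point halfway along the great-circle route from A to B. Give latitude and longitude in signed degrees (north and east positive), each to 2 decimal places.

-18.74°, 32.65°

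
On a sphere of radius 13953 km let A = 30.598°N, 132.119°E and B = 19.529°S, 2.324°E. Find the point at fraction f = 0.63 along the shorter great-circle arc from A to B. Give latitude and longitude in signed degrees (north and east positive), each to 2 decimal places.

Central angle δ = 2.3314 rad. Interpolating on the sphere with fraction f = 0.63:
P = [sin((1−f)δ)·A + sin(fδ)·B] / sin δ = 1.0485·A + 1.3733·B in Cartesian coordinates,
giving P = (0.6879, 0.7219, 0.0746), i.e. latitude 4.28°, longitude 46.38°.

4.28°, 46.38°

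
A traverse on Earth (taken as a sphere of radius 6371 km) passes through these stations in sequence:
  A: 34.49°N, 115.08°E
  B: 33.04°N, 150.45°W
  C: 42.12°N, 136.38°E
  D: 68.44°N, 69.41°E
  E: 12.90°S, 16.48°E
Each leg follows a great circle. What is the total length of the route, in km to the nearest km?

Leg A→B: central angle 1.3131 rad, distance 8365.5 km.
Leg B→C: central angle 0.9936 rad, distance 6330.0 km.
Leg C→D: central angle 0.7519 rad, distance 4790.3 km.
Leg D→E: central angle 1.5625 rad, distance 9954.7 km.
Total: 8365.5 + 6330.0 + 4790.3 + 9954.7 ≈ 29441 km.

29441 km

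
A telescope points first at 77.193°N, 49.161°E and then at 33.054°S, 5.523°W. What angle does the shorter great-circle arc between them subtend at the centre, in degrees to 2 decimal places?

115.12°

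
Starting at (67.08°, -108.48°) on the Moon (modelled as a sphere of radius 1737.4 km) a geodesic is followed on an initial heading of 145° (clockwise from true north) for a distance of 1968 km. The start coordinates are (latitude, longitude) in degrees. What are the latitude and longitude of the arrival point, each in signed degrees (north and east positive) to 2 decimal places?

Angular distance δ = d/R = 1968/1737.4 = 1.13273 rad; initial bearing θ = 2.5307 rad.
sin φ₂ = sin φ₁ cos δ + cos φ₁ sin δ cos θ = (0.9210)(0.4242) + (0.3894)(0.9056)(-0.8192) = 0.1018, so φ₂ = 5.84°.
Δλ = atan2(sin θ sin δ cos φ₁, cos δ − sin φ₁ sin φ₂) = atan2(0.2023, 0.3304) = 31.475°.
λ₂ = -108.480° + 31.475° = -77.00°.

5.84°, -77.00°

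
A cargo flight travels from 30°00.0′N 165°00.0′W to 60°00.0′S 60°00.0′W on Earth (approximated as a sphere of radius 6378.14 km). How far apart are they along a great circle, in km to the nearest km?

With latitudes φ₁ = 30.000°, φ₂ = -60.000° and longitude difference Δλ = 105.000°:
Haversine: a = sin²(Δφ/2) + cos φ₁ cos φ₂ sin²(Δλ/2) = 0.5000 + (0.8660)(0.5000)(0.6294) = 0.77254.
Central angle c = 2·arcsin(√a) = 2.14729 rad.
Distance = R·c = 6378.14 × 2.1473 ≈ 13696 km.

13696 km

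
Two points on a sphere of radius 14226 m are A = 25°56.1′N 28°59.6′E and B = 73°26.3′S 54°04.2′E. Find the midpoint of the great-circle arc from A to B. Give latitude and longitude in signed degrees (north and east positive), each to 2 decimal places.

The central angle between A and B is δ = 1.7589 rad.
With f = 0.5, the slerp weights are sin((1−f)δ)/sin δ = 0.7842 and sin(fδ)/sin δ = 0.7842.
Weighted sum of the unit vectors: (0.7842)·(0.7866,0.4359,0.4374) + (0.7842)·(0.1673,0.2308,-0.9585) = (0.7480, 0.5229, -0.4087).
Converting back: φ = atan2(z, √(x²+y²)) = -24.12°, λ = atan2(y, x) = 34.95°.

-24.12°, 34.95°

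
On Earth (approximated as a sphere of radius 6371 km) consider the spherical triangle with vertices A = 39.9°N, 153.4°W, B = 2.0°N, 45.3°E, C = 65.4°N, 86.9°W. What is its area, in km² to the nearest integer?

41957701 km²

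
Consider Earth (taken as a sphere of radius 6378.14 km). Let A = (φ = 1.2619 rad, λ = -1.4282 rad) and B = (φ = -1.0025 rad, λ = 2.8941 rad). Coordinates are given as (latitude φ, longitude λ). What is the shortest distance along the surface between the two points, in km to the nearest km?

16687 km

With latitudes φ₁ = 72.302°, φ₂ = -57.439° and longitude difference Δλ = -112.350°:
Haversine: a = sin²(Δφ/2) + cos φ₁ cos φ₂ sin²(Δλ/2) = 0.8197 + (0.3040)(0.5382)(0.6901) = 0.93257.
Central angle c = 2·arcsin(√a) = 2.61624 rad.
Distance = R·c = 6378.14 × 2.6162 ≈ 16687 km.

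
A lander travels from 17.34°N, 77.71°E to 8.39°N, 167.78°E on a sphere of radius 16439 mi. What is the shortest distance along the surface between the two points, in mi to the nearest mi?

25126 mi

With latitudes φ₁ = 17.340°, φ₂ = 8.390° and longitude difference Δλ = 90.070°:
cos c = sin φ₁ sin φ₂ + cos φ₁ cos φ₂ cos Δλ = (0.2980)(0.1459) + (0.9546)(0.9893)(-0.0012) = 0.04233,
so c = arccos(0.04233) = 1.52845 rad.
Distance = R·c = 16439 × 1.5285 ≈ 25126 mi.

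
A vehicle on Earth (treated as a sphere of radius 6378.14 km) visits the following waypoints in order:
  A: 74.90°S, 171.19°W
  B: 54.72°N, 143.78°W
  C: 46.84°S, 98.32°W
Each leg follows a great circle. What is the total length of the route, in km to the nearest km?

26656 km

Leg A→B: central angle 2.2844 rad, distance 14570.4 km.
Leg B→C: central angle 1.8948 rad, distance 12085.3 km.
Total: 14570.4 + 12085.3 ≈ 26656 km.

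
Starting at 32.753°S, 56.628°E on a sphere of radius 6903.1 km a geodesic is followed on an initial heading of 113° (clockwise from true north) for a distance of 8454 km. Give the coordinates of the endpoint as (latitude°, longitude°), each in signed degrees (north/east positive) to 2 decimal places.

-29.52°, 140.93°

Angular distance δ = d/R = 8454/6903.1 = 1.22467 rad; initial bearing θ = 1.9722 rad.
sin φ₂ = sin φ₁ cos δ + cos φ₁ sin δ cos θ = (-0.5410)(0.3393) + (0.8410)(0.9407)(-0.3907) = -0.4927, so φ₂ = -29.52°.
Δλ = atan2(sin θ sin δ cos φ₁, cos δ − sin φ₁ sin φ₂) = atan2(0.7282, 0.0727) = 84.298°.
λ₂ = 56.628° + 84.298° = 140.93°.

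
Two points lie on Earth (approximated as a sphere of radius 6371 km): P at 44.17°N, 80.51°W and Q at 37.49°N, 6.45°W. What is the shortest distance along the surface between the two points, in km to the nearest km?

6063 km

With latitudes φ₁ = 44.170°, φ₂ = 37.490° and longitude difference Δλ = 74.060°:
cos c = sin φ₁ sin φ₂ + cos φ₁ cos φ₂ cos Δλ = (0.6968)(0.6086) + (0.7173)(0.7935)(0.2746) = 0.58038,
so c = arccos(0.58038) = 0.95160 rad.
Distance = R·c = 6371 × 0.9516 ≈ 6063 km.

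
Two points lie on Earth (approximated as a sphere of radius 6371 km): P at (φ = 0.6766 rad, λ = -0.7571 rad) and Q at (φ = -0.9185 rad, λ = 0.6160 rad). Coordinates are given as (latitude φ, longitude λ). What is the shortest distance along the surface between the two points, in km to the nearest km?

Let φ₁ = 0.6766 rad, φ₂ = -0.9185 rad, and Δλ = 1.3731 rad.
Haversine: a = sin²(Δφ/2) + cos φ₁ cos φ₂ sin²(Δλ/2) = 0.5122 + (0.7797)(0.6070)(0.4018) = 0.70232.
Central angle c = 2·arcsin(√a) = 1.98737 rad.
Distance = R·c = 6371 × 1.9874 ≈ 12662 km.

12662 km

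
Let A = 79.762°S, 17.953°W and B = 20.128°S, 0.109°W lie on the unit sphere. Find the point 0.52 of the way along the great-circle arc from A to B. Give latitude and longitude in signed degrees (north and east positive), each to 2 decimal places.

-48.93°, -2.75°

The central angle between A and B is δ = 1.0501 rad.
With f = 0.52, the slerp weights are sin((1−f)δ)/sin δ = 0.5568 and sin(fδ)/sin δ = 0.5987.
Weighted sum of the unit vectors: (0.5568)·(0.1691,-0.0548,-0.9841) + (0.5987)·(0.9389,-0.0018,-0.3441) = (0.6562, -0.0316, -0.7539).
Converting back: φ = atan2(z, √(x²+y²)) = -48.93°, λ = atan2(y, x) = -2.75°.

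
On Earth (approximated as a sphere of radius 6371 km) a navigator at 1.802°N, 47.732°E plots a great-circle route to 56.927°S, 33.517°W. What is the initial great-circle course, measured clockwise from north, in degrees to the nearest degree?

213°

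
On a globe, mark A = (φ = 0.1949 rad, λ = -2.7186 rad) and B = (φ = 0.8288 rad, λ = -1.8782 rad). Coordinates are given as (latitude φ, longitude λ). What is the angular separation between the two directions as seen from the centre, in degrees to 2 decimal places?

54.19°

Let φ₁ = 0.1949 rad, φ₂ = 0.8288 rad, and Δλ = 0.8404 rad.
cos c = sin φ₁ sin φ₂ + cos φ₁ cos φ₂ cos Δλ = (0.1937)(0.7371) + (0.9811)(0.6758)(0.6672) = 0.58507,
so c = arccos(0.58507) = 0.94584 rad.
So the angular separation is 54.19°.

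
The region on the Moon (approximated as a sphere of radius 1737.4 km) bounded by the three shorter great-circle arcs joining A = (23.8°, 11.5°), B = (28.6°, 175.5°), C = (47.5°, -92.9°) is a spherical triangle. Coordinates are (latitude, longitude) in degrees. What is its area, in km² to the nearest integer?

3941385 km²

Side lengths (central angles): a = 1.2277, b = 1.4265, c = 2.1883 rad; semiperimeter s = 2.4213.
By l'Huilier's theorem, tan(E/4) = √[tan(s/2) tan((s−a)/2) tan((s−b)/2) tan((s−c)/2)], giving spherical excess E = 1.3057 rad.
Area = E·R² = 1.3057 × (1737.4)² ≈ 3941385 km².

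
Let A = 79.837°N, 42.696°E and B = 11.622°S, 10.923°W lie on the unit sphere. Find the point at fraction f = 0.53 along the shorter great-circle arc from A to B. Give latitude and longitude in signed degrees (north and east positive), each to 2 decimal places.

32.78°, -4.04°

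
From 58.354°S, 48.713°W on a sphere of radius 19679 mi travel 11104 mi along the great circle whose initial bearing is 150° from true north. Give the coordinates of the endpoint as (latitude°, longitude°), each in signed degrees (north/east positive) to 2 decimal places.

Angular distance δ = d/R = 11104/19679 = 0.56426 rad; initial bearing θ = 2.6180 rad.
sin φ₂ = sin φ₁ cos δ + cos φ₁ sin δ cos θ = (-0.8513)(0.8450) + (0.5247)(0.5348)(-0.8660) = -0.9623, so φ₂ = -74.23°.
Δλ = atan2(sin θ sin δ cos φ₁, cos δ − sin φ₁ sin φ₂) = atan2(0.1403, 0.0257) = 79.602°.
λ₂ = -48.713° + 79.602° = 30.89°.

-74.23°, 30.89°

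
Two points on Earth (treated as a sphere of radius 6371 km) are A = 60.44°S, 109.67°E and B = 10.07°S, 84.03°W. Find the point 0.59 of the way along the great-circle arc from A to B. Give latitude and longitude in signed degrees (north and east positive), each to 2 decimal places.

-54.10°, -92.51°

Central angle δ = 1.8963 rad. Interpolating on the sphere with fraction f = 0.59:
P = [sin((1−f)δ)·A + sin(fδ)·B] / sin δ = 0.7404·A + 0.9495·B in Cartesian coordinates,
giving P = (-0.0257, -0.5858, -0.8100), i.e. latitude -54.10°, longitude -92.51°.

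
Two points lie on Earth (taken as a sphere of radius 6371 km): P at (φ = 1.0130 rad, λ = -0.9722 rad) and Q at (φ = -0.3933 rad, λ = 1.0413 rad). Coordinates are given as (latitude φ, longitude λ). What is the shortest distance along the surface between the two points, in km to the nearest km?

13601 km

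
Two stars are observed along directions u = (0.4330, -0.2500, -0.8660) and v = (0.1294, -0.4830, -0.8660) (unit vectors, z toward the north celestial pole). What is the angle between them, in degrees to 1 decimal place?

22.1°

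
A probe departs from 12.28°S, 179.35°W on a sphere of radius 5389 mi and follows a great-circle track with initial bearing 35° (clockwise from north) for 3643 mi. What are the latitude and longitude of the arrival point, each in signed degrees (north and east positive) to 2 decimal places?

Angular distance δ = d/R = 3643/5389 = 0.67601 rad; initial bearing θ = 0.6109 rad.
sin φ₂ = sin φ₁ cos δ + cos φ₁ sin δ cos θ = (-0.2127)(0.7801) + (0.9771)(0.6257)(0.8192) = 0.3349, so φ₂ = 19.57°.
Δλ = atan2(sin θ sin δ cos φ₁, cos δ − sin φ₁ sin φ₂) = atan2(0.3507, 0.8513) = 22.388°.
λ₂ = -179.350° + 22.388° = -156.96°.

19.57°, -156.96°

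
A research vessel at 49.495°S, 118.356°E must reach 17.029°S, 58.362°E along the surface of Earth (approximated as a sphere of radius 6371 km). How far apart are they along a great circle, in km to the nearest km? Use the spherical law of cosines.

In radians: φ₁ = -0.8639, φ₂ = -0.2972, Δλ = -59.994° = -1.0471 rad.
cos c = sin φ₁ sin φ₂ + cos φ₁ cos φ₂ cos Δλ = (-0.7603)(-0.2929) + (0.6495)(0.9562)(0.5001) = 0.53325,
so c = arccos(0.53325) = 1.00836 rad.
Distance = R·c = 6371 × 1.0084 ≈ 6424 km.

6424 km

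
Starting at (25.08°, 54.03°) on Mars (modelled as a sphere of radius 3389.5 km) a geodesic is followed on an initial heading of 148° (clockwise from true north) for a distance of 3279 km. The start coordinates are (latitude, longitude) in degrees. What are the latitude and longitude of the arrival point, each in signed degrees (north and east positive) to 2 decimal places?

-23.07°, 82.34°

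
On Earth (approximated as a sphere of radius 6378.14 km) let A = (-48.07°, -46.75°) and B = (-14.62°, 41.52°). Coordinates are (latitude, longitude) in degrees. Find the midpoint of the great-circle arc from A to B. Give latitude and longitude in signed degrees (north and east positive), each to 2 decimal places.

-39.88°, 7.45°

The central angle between A and B is δ = 1.3620 rad.
With f = 0.5, the slerp weights are sin((1−f)δ)/sin δ = 0.6435 and sin(fδ)/sin δ = 0.6435.
Weighted sum of the unit vectors: (0.6435)·(0.4579,-0.4867,-0.7440) + (0.6435)·(0.7245,0.6414,-0.2524) = (0.7609, 0.0996, -0.6412).
Converting back: φ = atan2(z, √(x²+y²)) = -39.88°, λ = atan2(y, x) = 7.45°.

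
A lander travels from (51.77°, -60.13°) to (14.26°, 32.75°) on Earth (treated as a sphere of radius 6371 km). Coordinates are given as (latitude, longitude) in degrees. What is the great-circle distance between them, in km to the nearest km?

8962 km

In radians: φ₁ = 0.9036, φ₂ = 0.2489, Δλ = 92.880° = 1.6211 rad.
Haversine: a = sin²(Δφ/2) + cos φ₁ cos φ₂ sin²(Δλ/2) = 0.1034 + (0.6188)(0.9692)(0.5251) = 0.41832.
Central angle c = 2·arcsin(√a) = 1.40670 rad.
Distance = R·c = 6371 × 1.4067 ≈ 8962 km.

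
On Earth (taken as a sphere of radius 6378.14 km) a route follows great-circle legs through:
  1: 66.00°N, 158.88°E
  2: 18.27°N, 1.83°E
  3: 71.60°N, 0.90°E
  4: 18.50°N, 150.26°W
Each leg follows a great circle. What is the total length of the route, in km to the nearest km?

26169 km

Leg 1→2: central angle 1.6401 rad, distance 10460.9 km.
Leg 2→3: central angle 0.9308 rad, distance 5937.0 km.
Leg 3→4: central angle 1.5319 rad, distance 9770.8 km.
Total: 10460.9 + 5937.0 + 9770.8 ≈ 26169 km.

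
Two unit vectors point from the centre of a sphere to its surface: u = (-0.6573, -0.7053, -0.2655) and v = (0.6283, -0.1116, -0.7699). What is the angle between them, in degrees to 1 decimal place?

u·v = -0.1299; |u| = 1.0000, |v| = 1.0000.
cos θ = (u·v)/(|u||v|) = -0.1299, so θ = 97.5°.

97.5°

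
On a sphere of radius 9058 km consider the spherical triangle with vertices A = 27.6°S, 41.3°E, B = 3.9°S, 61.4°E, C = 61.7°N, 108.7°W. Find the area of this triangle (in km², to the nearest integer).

Side lengths (central angles): a = 2.1245, b = 2.4524, c = 0.5320 rad; semiperimeter s = 2.5544.
By l'Huilier's theorem, tan(E/4) = √[tan(s/2) tan((s−a)/2) tan((s−b)/2) tan((s−c)/2)], giving spherical excess E = 0.9521 rad.
Area = E·R² = 0.9521 × (9058)² ≈ 78120226 km².

78120226 km²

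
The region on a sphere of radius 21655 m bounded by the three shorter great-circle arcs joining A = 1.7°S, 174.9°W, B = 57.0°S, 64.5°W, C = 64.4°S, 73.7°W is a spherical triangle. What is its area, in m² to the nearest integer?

55005294 m²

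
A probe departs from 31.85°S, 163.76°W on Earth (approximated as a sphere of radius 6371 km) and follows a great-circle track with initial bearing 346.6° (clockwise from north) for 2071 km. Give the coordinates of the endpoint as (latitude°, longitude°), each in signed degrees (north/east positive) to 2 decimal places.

-13.66°, -168.13°

Angular distance δ = d/R = 2071/6371 = 0.32507 rad; initial bearing θ = 6.0493 rad.
sin φ₂ = sin φ₁ cos δ + cos φ₁ sin δ cos θ = (-0.5277)(0.9476) + (0.8494)(0.3194)(0.9728) = -0.2362, so φ₂ = -13.66°.
Δλ = atan2(sin θ sin δ cos φ₁, cos δ − sin φ₁ sin φ₂) = atan2(-0.0629, 0.8230) = -4.368°.
λ₂ = -163.760° − 4.368° = -168.13°.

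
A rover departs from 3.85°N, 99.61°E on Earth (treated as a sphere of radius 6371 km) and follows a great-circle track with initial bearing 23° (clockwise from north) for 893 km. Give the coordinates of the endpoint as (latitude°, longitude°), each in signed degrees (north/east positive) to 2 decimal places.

11.23°, 102.80°

Angular distance δ = d/R = 893/6371 = 0.14017 rad; initial bearing θ = 0.4014 rad.
sin φ₂ = sin φ₁ cos δ + cos φ₁ sin δ cos θ = (0.0671)(0.9902) + (0.9977)(0.1397)(0.9205) = 0.1948, so φ₂ = 11.23°.
Δλ = atan2(sin θ sin δ cos φ₁, cos δ − sin φ₁ sin φ₂) = atan2(0.0545, 0.9771) = 3.190°.
λ₂ = 99.610° + 3.190° = 102.80°.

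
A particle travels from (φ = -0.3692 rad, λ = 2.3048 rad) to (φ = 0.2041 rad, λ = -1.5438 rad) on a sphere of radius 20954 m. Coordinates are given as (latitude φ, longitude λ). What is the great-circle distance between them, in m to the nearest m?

With latitudes φ₁ = -21.154°, φ₂ = 11.694° and longitude difference Δλ = 139.491°:
Haversine: a = sin²(Δφ/2) + cos φ₁ cos φ₂ sin²(Δλ/2) = 0.0799 + (0.9326)(0.9792)(0.8802) = 0.88375.
Central angle c = 2·arcsin(√a) = 2.44573 rad.
Distance = R·c = 20954 × 2.4457 ≈ 51248 m.

51248 m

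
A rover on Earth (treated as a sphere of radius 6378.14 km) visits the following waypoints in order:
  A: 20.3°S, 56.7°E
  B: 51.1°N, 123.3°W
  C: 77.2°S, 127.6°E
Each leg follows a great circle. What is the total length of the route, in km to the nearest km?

Leg A→B: central angle 2.6040 rad, distance 16608.9 km.
Leg B→C: central angle 2.5055 rad, distance 15980.5 km.
Total: 16608.9 + 15980.5 ≈ 32589 km.

32589 km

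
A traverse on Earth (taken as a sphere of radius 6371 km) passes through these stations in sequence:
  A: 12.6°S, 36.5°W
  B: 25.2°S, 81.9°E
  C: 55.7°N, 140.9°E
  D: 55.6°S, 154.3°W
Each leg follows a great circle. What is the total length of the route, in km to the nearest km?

36395 km

Leg A→B: central angle 1.9040 rad, distance 12130.7 km.
Leg B→C: central angle 1.6600 rad, distance 10576.1 km.
Leg C→D: central angle 2.1485 rad, distance 13687.8 km.
Total: 12130.7 + 10576.1 + 13687.8 ≈ 36395 km.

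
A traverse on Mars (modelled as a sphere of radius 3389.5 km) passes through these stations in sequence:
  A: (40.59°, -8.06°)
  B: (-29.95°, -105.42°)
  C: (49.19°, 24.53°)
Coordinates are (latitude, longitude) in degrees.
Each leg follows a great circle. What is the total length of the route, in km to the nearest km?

14908 km

Leg A→B: central angle 1.9923 rad, distance 6752.8 km.
Leg B→C: central angle 2.4061 rad, distance 8155.4 km.
Total: 6752.8 + 8155.4 ≈ 14908 km.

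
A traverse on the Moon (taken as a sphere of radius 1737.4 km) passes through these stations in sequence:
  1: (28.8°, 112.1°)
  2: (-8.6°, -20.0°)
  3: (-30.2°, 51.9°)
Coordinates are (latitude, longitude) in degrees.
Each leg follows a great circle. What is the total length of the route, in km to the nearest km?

Leg 1→2: central angle 2.2822 rad, distance 3965.2 km.
Leg 2→3: central angle 1.2231 rad, distance 2125.1 km.
Total: 3965.2 + 2125.1 ≈ 6090 km.

6090 km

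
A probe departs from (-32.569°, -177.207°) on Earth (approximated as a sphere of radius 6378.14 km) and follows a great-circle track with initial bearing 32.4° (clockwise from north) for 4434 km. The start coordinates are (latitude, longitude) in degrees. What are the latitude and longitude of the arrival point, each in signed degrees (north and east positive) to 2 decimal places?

2.43°, -157.12°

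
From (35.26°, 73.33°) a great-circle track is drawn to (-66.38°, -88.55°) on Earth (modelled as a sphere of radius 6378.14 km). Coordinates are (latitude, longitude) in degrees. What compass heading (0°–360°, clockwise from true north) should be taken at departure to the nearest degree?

With φ₁ = 0.6154, φ₂ = -1.1585, Δλ = -2.8253 rad, the forward-azimuth formula gives
θ = atan2( sin Δλ cos φ₂ , cos φ₁ sin φ₂ − sin φ₁ cos φ₂ cos Δλ ) = atan2(-0.1246, -0.5283) = -166.73°.
Adding 360° brings this into [0°, 360°): 193°.

193°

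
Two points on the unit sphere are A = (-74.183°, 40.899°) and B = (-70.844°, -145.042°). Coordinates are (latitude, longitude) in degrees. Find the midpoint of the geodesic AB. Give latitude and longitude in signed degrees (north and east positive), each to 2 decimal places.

The central angle between A and B is δ = 0.6096 rad.
With f = 0.5, the slerp weights are sin((1−f)δ)/sin δ = 0.5242 and sin(fδ)/sin δ = 0.5242.
Weighted sum of the unit vectors: (0.5242)·(0.2060,0.1785,-0.9621) + (0.5242)·(-0.2689,-0.1880,-0.9446) = (-0.0330, -0.0050, -0.9994).
Converting back: φ = atan2(z, √(x²+y²)) = -88.09°, λ = atan2(y, x) = -171.36°.

-88.09°, -171.36°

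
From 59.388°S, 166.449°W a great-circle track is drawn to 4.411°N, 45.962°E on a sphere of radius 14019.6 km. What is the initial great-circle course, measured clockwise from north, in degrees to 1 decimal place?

Δλ = -147.589° = -2.5759 rad.
y = sin Δλ · cos φ₂ = (-0.5360)(0.9970) = -0.5344
x = cos φ₁ sin φ₂ − sin φ₁ cos φ₂ cos Δλ = (0.5092)(0.0769) − (-0.8606)(0.9970)(-0.8442) = -0.6853
θ = atan2(y, x) = -142.05°; adding 360° gives 217.9°.

217.9°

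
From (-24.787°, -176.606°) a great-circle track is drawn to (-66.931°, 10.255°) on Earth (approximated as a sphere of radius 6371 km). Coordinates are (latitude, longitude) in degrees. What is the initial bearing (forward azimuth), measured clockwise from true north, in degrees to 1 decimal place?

182.7°

Δλ = -173.139° = -3.0218 rad.
y = sin Δλ · cos φ₂ = (-0.1195)(0.3918) = -0.0468
x = cos φ₁ sin φ₂ − sin φ₁ cos φ₂ cos Δλ = (0.9079)(-0.9200) − (-0.4192)(0.3918)(-0.9928) = -0.9984
θ = atan2(y, x) = -177.32°; adding 360° gives 182.7°.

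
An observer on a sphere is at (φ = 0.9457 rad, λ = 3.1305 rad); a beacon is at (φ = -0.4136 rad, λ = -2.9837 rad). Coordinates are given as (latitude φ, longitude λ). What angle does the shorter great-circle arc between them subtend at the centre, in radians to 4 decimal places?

With latitudes φ₁ = 54.185°, φ₂ = -23.698° and longitude difference Δλ = 9.682°:
cos c = sin φ₁ sin φ₂ + cos φ₁ cos φ₂ cos Δλ = (0.8109)(-0.4019) + (0.5852)(0.9157)(0.9858) = 0.20229,
so c = arccos(0.20229) = 1.36710 rad.
So the angular separation is 1.3671 rad.

1.3671 rad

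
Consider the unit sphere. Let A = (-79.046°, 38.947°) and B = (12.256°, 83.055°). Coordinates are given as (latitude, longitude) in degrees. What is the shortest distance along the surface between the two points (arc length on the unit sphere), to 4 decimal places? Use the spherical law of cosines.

1.6459

With latitudes φ₁ = -79.046°, φ₂ = 12.256° and longitude difference Δλ = 44.108°:
cos c = sin φ₁ sin φ₂ + cos φ₁ cos φ₂ cos Δλ = (-0.9818)(0.2123) + (0.1900)(0.9772)(0.7180) = -0.07508,
so c = arccos(-0.07508) = 1.64595 rad.
On the unit sphere the arc length equals the central angle: 1.6459.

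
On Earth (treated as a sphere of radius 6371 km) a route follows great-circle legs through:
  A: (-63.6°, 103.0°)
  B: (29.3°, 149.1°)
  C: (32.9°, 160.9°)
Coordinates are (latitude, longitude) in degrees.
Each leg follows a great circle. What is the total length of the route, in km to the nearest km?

12284 km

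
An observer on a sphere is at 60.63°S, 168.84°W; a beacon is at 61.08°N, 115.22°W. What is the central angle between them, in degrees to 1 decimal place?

128.5°

In radians: φ₁ = -1.0582, φ₂ = 1.0660, Δλ = 53.620° = 0.9358 rad.
cos c = sin φ₁ sin φ₂ + cos φ₁ cos φ₂ cos Δλ = (-0.8715)(0.8753) + (0.4904)(0.4836)(0.5931) = -0.62212,
so c = arccos(-0.62212) = 2.24224 rad.
So the angular separation is 128.5°.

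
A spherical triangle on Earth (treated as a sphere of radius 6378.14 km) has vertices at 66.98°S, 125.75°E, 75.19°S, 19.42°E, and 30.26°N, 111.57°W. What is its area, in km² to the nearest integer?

Side lengths (central angles): a = 2.2549, b = 2.2734, c = 0.5322 rad; semiperimeter s = 2.5303.
By l'Huilier's theorem, tan(E/4) = √[tan(s/2) tan((s−a)/2) tan((s−b)/2) tan((s−c)/2)], giving spherical excess E = 1.1542 rad.
Area = E·R² = 1.1542 × (6378.14)² ≈ 46955375 km².

46955375 km²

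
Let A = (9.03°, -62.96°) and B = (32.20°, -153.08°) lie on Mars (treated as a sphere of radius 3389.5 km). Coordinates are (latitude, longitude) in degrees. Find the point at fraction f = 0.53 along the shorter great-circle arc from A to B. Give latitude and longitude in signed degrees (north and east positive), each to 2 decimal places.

28.74°, -106.37°

Central angle δ = 1.4888 rad. Interpolating on the sphere with fraction f = 0.53:
P = [sin((1−f)δ)·A + sin(fδ)·B] / sin δ = 0.6462·A + 0.7121·B in Cartesian coordinates,
giving P = (-0.2471, -0.8412, 0.4809), i.e. latitude 28.74°, longitude -106.37°.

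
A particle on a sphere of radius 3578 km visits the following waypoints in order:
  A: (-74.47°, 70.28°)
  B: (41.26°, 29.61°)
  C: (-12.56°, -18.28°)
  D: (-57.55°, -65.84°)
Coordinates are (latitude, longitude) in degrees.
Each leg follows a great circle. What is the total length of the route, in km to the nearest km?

15361 km

Leg A→B: central angle 2.0746 rad, distance 7422.8 km.
Leg B→C: central angle 1.2147 rad, distance 4346.3 km.
Leg C→D: central angle 1.0040 rad, distance 3592.3 km.
Total: 7422.8 + 4346.3 + 3592.3 ≈ 15361 km.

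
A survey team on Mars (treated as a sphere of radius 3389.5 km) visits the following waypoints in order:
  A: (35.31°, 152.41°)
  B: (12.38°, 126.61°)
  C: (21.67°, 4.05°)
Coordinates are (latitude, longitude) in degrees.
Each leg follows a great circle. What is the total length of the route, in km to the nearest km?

Leg A→B: central angle 0.5707 rad, distance 1934.3 km.
Leg B→C: central angle 1.9925 rad, distance 6753.7 km.
Total: 1934.3 + 6753.7 ≈ 8688 km.

8688 km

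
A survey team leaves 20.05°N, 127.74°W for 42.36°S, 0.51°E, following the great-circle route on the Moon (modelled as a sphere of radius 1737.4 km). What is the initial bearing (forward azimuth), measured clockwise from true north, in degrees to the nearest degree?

129°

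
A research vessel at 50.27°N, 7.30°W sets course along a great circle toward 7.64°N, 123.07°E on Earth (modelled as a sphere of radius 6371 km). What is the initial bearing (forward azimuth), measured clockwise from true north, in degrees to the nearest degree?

Δλ = 130.370° = 2.2754 rad.
y = sin Δλ · cos φ₂ = (0.7619)(0.9911) = 0.7551
x = cos φ₁ sin φ₂ − sin φ₁ cos φ₂ cos Δλ = (0.6392)(0.1329) − (0.7691)(0.9911)(-0.6477) = 0.5787
θ = atan2(y, x) = 52.53°, so the bearing is 53°.

53°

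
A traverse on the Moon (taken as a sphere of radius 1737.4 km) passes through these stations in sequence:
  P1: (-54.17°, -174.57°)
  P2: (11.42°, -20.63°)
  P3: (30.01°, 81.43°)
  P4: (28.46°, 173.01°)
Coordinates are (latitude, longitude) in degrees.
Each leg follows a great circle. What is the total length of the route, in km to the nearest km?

9233 km

Leg P1→P2: central angle 2.3131 rad, distance 4018.8 km.
Leg P2→P3: central angle 1.6492 rad, distance 2865.3 km.
Leg P3→P4: central angle 1.3517 rad, distance 2348.4 km.
Total: 4018.8 + 2865.3 + 2348.4 ≈ 9233 km.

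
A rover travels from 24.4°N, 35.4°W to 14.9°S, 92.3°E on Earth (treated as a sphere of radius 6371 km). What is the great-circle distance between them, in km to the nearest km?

Let φ₁ = 0.4259 rad, φ₂ = -0.2601 rad, and Δλ = 2.2288 rad.
cos c = sin φ₁ sin φ₂ + cos φ₁ cos φ₂ cos Δλ = (0.4131)(-0.2571) + (0.9107)(0.9664)(-0.6115) = -0.64440,
so c = arccos(-0.64440) = 2.27104 rad.
Distance = R·c = 6371 × 2.2710 ≈ 14469 km.

14469 km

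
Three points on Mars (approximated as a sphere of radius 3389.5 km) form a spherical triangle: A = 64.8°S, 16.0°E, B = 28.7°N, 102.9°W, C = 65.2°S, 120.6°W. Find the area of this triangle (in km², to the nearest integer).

9925737 km²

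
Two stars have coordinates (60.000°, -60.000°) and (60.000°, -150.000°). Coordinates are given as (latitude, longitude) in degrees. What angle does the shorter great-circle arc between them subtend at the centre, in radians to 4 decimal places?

0.7227 rad

In radians: φ₁ = 1.0472, φ₂ = 1.0472, Δλ = -90.000° = -1.5708 rad.
Haversine: a = sin²(Δφ/2) + cos φ₁ cos φ₂ sin²(Δλ/2) = 0.0000 + (0.5000)(0.5000)(0.5000) = 0.12500.
Central angle c = 2·arcsin(√a) = 0.72273 rad.
So the angular separation is 0.7227 rad.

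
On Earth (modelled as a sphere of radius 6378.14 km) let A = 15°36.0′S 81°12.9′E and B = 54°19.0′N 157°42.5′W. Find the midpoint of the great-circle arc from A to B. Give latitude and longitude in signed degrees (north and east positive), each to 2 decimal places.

The central angle between A and B is δ = 2.1042 rad.
With f = 0.5, the slerp weights are sin((1−f)δ)/sin δ = 1.0085 and sin(fδ)/sin δ = 1.0085.
Weighted sum of the unit vectors: (1.0085)·(0.1471,0.9519,-0.2689) + (1.0085)·(-0.5397,-0.2213,0.8123) = (-0.3960, 0.7368, 0.5480).
Converting back: φ = atan2(z, √(x²+y²)) = 33.23°, λ = atan2(y, x) = 118.25°.

33.23°, 118.25°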